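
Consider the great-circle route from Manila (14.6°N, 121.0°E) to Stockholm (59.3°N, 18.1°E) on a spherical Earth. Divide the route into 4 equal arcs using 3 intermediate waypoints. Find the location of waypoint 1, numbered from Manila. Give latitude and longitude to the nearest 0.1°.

≈ (32.4°N, 108.8°E)

The haversine formula gives a central angle δ ≈ 1.464 rad (83.9°) between the endpoints.
Interpolate at f = 1/4 with slerp weights a = sin((1−f)δ)/sin δ ≈ 0.895, b = sin(fδ)/sin δ ≈ 0.360.
p = a·p₁ + b·p₂ ≈ (-0.272, 0.800, 0.535); φ = arcsin(p_z) ≈ 32.36°, λ = atan2(p_y, p_x) ≈ 108.76°.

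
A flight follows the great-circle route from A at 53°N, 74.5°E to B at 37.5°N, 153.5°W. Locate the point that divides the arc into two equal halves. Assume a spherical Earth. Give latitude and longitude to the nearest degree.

The haversine formula gives a central angle δ ≈ 1.403 rad (80.4°) between the endpoints.
Interpolate at f = 1/2 with slerp weights a = sin((1−f)δ)/sin δ ≈ 0.655, b = sin(fδ)/sin δ ≈ 0.655.
p = a·p₁ + b·p₂ ≈ (-0.360, 0.148, 0.921); φ = arcsin(p_z) ≈ 67.12°, λ = atan2(p_y, p_x) ≈ 157.64°.

≈ 67°N, 158°E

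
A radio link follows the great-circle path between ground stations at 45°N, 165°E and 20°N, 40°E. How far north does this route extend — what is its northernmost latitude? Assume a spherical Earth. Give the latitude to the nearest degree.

≈ 57°N

The great circle lies in the plane with unit normal n̂ = (p₁ × p₂)/|p₁ × p₂|.
Here n̂_z ≈ -0.550; the vertex latitude is φ_max = arccos|n̂_z| ≈ 56.7°.
Check via Clairaut: cos φ_max = |cos φ₁| · sin C = cos(45.0°)·sin(51.0°) ≈ 0.550, again giving ≈ 56.7°.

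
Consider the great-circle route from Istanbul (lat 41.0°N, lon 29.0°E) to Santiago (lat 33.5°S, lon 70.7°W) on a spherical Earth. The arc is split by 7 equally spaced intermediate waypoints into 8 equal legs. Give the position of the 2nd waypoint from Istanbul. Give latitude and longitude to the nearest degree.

≈ lat 26°N, lon 2°W

Write both endpoints as unit vectors p₁, p₂ with components (cos φ cos λ, cos φ sin λ, sin φ).
The central angle between the endpoints is δ = arccos(p₁·p₂) ≈ 2.058 rad (117.9°).
Interpolate at f = 2/8 with slerp weights a = sin((1−f)δ)/sin δ ≈ 1.131, b = sin(fδ)/sin δ ≈ 0.557.
p = a·p₁ + b·p₂ ≈ (0.900, -0.024, 0.435); φ = arcsin(p_z) ≈ 25.77°, λ = atan2(p_y, p_x) ≈ -1.55°.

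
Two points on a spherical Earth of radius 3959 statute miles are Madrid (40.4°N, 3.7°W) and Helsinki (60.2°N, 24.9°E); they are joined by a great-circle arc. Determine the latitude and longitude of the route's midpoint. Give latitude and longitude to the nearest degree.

Write both endpoints as unit vectors p₁, p₂ with components (cos φ cos λ, cos φ sin λ, sin φ).
The central angle between the endpoints is δ = arccos(p₁·p₂) ≈ 0.463 rad (26.5°).
Interpolate at f = 1/2 with slerp weights a = sin((1−f)δ)/sin δ ≈ 0.514, b = sin(fδ)/sin δ ≈ 0.514.
p = a·p₁ + b·p₂ ≈ (0.622, 0.082, 0.779); φ = arcsin(p_z) ≈ 51.14°, λ = atan2(p_y, p_x) ≈ 7.53°.

≈ 51°N, 8°E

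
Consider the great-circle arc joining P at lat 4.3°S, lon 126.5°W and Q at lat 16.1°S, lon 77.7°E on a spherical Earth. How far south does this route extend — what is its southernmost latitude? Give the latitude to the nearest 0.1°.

The great circle lies in the plane with unit normal n̂ = (p₁ × p₂)/|p₁ × p₂|.
Here n̂_z ≈ -0.753; the vertex latitude is φ_max = arccos|n̂_z| ≈ 41.2°.
Check via Clairaut: cos φ_max = |cos φ₁| · sin C = cos(4.3°)·sin(131.0°) ≈ 0.753, again giving ≈ 41.2°.

≈ 41.2°S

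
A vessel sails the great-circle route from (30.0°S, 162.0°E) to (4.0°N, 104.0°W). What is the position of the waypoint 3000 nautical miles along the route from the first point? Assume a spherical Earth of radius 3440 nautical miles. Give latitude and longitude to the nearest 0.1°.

≈ (17.7°S, 144.5°W)

Convert each endpoint to a unit vector on the sphere (x = cos φ cos λ, y = cos φ sin λ, z = sin φ).
The central angle between the endpoints is δ = arccos(p₁·p₂) ≈ 1.666 rad (95.5°). The total great-circle distance is δ·R ≈ 1.666 × 3440 ≈ 5731 nmi, so the target fraction is f = 3000/5731 ≈ 0.523.
Interpolate at f ≈ 0.523 with slerp weights a = sin((1−f)δ)/sin δ ≈ 0.716, b = sin(fδ)/sin δ ≈ 0.769.
p = a·p₁ + b·p₂ ≈ (-0.776, -0.553, -0.305); φ = arcsin(p_z) ≈ -17.73°, λ = atan2(p_y, p_x) ≈ -144.53°.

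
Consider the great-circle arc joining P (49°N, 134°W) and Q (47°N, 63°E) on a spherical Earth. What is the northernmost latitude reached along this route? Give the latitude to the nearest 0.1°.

The great circle lies in the plane with unit normal n̂ = (p₁ × p₂)/|p₁ × p₂|.
Here n̂_z ≈ -0.132; the vertex latitude is φ_max = arccos|n̂_z| ≈ 82.4°.

≈ 82.4°N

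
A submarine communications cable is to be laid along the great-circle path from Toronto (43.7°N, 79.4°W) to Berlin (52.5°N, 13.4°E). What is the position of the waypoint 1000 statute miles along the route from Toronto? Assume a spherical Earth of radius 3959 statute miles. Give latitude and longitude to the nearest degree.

≈ 53°N, 62°W

From cos δ = sin φ₁ sin φ₂ + cos φ₁ cos φ₂ cos Δλ, the central angle is δ ≈ 1.016 rad (58.2°). The total great-circle distance is δ·R ≈ 1.016 × 3959 ≈ 4023 mi, so the target fraction is f = 1000/4023 ≈ 0.249.
Interpolate at f ≈ 0.249 with slerp weights a = sin((1−f)δ)/sin δ ≈ 0.813, b = sin(fδ)/sin δ ≈ 0.294.
p = a·p₁ + b·p₂ ≈ (0.282, -0.537, 0.795); φ = arcsin(p_z) ≈ 52.68°, λ = atan2(p_y, p_x) ≈ -62.25°.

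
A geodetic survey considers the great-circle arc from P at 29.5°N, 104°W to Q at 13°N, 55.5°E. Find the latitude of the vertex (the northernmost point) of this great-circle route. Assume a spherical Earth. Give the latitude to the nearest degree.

The great circle lies in the plane with unit normal n̂ = (p₁ × p₂)/|p₁ × p₂|.
Here n̂_z ≈ +0.407; the vertex latitude is φ_max = arccos|n̂_z| ≈ 66.0°.
Check via Clairaut: cos φ_max = |cos φ₁| · sin C = cos(29.5°)·sin(27.9°) ≈ 0.407, again giving ≈ 66.0°.

≈ 66°N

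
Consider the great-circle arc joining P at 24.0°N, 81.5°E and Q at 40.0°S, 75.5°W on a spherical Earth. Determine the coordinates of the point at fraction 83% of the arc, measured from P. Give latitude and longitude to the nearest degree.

Write both endpoints as unit vectors p₁, p₂ with components (cos φ cos λ, cos φ sin λ, sin φ).
The central angle between the endpoints is δ = arccos(p₁·p₂) ≈ 2.704 rad (154.9°).
Interpolate at f = 0.83 with slerp weights a = sin((1−f)δ)/sin δ ≈ 1.046, b = sin(fδ)/sin δ ≈ 1.844.
p = a·p₁ + b·p₂ ≈ (0.495, -0.422, -0.760); φ = arcsin(p_z) ≈ -49.42°, λ = atan2(p_y, p_x) ≈ -40.47°.

≈ 49°S, 40°W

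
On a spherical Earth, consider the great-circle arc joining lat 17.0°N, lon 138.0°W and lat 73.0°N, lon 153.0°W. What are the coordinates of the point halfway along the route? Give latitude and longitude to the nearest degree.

The haversine formula gives a central angle δ ≈ 0.989 rad (56.7°) between the endpoints.
Interpolate at f = 1/2 with slerp weights a = sin((1−f)δ)/sin δ ≈ 0.568, b = sin(fδ)/sin δ ≈ 0.568.
p = a·p₁ + b·p₂ ≈ (-0.552, -0.439, 0.709); φ = arcsin(p_z) ≈ 45.18°, λ = atan2(p_y, p_x) ≈ -141.50°.

≈ lat 45°N, lon 141°W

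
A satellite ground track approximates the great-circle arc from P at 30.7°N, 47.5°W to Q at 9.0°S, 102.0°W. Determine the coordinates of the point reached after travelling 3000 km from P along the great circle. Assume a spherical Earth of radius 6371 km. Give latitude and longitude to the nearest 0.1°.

≈ 15.8°N, 72.1°W

The haversine formula gives a central angle δ ≈ 1.145 rad (65.6°) between the endpoints. The total great-circle distance is δ·R ≈ 1.145 × 6371 ≈ 7293 km, so the target fraction is f = 3000/7293 ≈ 0.411.
Interpolate at f ≈ 0.411 with slerp weights a = sin((1−f)δ)/sin δ ≈ 0.685, b = sin(fδ)/sin δ ≈ 0.498.
p = a·p₁ + b·p₂ ≈ (0.296, -0.916, 0.272); φ = arcsin(p_z) ≈ 15.78°, λ = atan2(p_y, p_x) ≈ -72.10°.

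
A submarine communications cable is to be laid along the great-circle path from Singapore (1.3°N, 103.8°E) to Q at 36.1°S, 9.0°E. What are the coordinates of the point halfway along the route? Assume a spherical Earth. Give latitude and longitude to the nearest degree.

≈ 25°S, 63°E

Convert each endpoint to a unit vector on the sphere (x = cos φ cos λ, y = cos φ sin λ, z = sin φ).
The central angle between the endpoints is δ = arccos(p₁·p₂) ≈ 1.652 rad (94.6°).
Interpolate at f = 1/2 with slerp weights a = sin((1−f)δ)/sin δ ≈ 0.738, b = sin(fδ)/sin δ ≈ 0.738.
p = a·p₁ + b·p₂ ≈ (0.413, 0.809, -0.418); φ = arcsin(p_z) ≈ -24.70°, λ = atan2(p_y, p_x) ≈ 62.98°.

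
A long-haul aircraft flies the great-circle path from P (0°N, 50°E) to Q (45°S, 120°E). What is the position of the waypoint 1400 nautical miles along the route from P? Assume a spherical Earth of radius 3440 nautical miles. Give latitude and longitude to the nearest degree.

≈ (17°S, 66°E)

Write both endpoints as unit vectors p₁, p₂ with components (cos φ cos λ, cos φ sin λ, sin φ).
The central angle between the endpoints is δ = arccos(p₁·p₂) ≈ 1.327 rad (76.0°). The total great-circle distance is δ·R ≈ 1.327 × 3440 ≈ 4563 nmi, so the target fraction is f = 1400/4563 ≈ 0.307.
Interpolate at f ≈ 0.307 with slerp weights a = sin((1−f)δ)/sin δ ≈ 0.820, b = sin(fδ)/sin δ ≈ 0.408.
p = a·p₁ + b·p₂ ≈ (0.383, 0.878, -0.288); φ = arcsin(p_z) ≈ -16.77°, λ = atan2(p_y, p_x) ≈ 66.45°.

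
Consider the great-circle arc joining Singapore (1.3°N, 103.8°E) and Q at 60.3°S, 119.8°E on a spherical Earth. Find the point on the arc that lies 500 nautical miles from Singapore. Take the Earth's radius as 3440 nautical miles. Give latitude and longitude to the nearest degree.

≈ 7°S, 105°E

Convert each endpoint to a unit vector on the sphere (x = cos φ cos λ, y = cos φ sin λ, z = sin φ).
The central angle between the endpoints is δ = arccos(p₁·p₂) ≈ 1.097 rad (62.8°). The total great-circle distance is δ·R ≈ 1.097 × 3440 ≈ 3773 nmi, so the target fraction is f = 500/3773 ≈ 0.133.
Interpolate at f ≈ 0.133 with slerp weights a = sin((1−f)δ)/sin δ ≈ 0.915, b = sin(fδ)/sin δ ≈ 0.163.
p = a·p₁ + b·p₂ ≈ (-0.258, 0.958, -0.121); φ = arcsin(p_z) ≈ -6.93°, λ = atan2(p_y, p_x) ≈ 105.08°.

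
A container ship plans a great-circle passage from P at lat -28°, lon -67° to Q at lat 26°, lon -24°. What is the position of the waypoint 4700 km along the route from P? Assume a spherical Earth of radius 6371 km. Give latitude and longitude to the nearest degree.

≈ lat 6°, lon -40°

Write both endpoints as unit vectors p₁, p₂ with components (cos φ cos λ, cos φ sin λ, sin φ).
The central angle between the endpoints is δ = arccos(p₁·p₂) ≈ 1.187 rad (68.0°). The total great-circle distance is δ·R ≈ 1.187 × 6371 ≈ 7561 km, so the target fraction is f = 4700/7561 ≈ 0.622.
Interpolate at f ≈ 0.622 with slerp weights a = sin((1−f)δ)/sin δ ≈ 0.468, b = sin(fδ)/sin δ ≈ 0.725.
p = a·p₁ + b·p₂ ≈ (0.757, -0.646, 0.098); φ = arcsin(p_z) ≈ 5.63°, λ = atan2(p_y, p_x) ≈ -40.46°.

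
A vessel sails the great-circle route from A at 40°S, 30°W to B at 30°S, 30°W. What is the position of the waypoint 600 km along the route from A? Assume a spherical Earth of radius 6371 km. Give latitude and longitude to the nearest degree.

≈ 35°S, 30°W

The haversine formula gives a central angle δ ≈ 0.175 rad (10.0°) between the endpoints. The total great-circle distance is δ·R ≈ 0.175 × 6371 ≈ 1112 km, so the target fraction is f = 600/1112 ≈ 0.540.
Interpolate at f ≈ 0.540 with slerp weights a = sin((1−f)δ)/sin δ ≈ 0.462, b = sin(fδ)/sin δ ≈ 0.542.
p = a·p₁ + b·p₂ ≈ (0.713, -0.412, -0.568); φ = arcsin(p_z) ≈ -34.60°, λ = atan2(p_y, p_x) ≈ -30.00°.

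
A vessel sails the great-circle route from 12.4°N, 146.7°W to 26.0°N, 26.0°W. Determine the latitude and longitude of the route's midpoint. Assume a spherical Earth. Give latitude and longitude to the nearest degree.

≈ 35°N, 91°W

Convert each endpoint to a unit vector on the sphere (x = cos φ cos λ, y = cos φ sin λ, z = sin φ).
The central angle between the endpoints is δ = arccos(p₁·p₂) ≈ 1.933 rad (110.7°).
Interpolate at f = 1/2 with slerp weights a = sin((1−f)δ)/sin δ ≈ 0.880, b = sin(fδ)/sin δ ≈ 0.880.
p = a·p₁ + b·p₂ ≈ (-0.007, -0.818, 0.575); φ = arcsin(p_z) ≈ 35.07°, λ = atan2(p_y, p_x) ≈ -90.52°.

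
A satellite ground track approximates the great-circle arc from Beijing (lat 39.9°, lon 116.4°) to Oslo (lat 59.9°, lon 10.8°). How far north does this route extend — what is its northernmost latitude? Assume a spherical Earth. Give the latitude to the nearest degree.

≈ 65°

The great circle lies in the plane with unit normal n̂ = (p₁ × p₂)/|p₁ × p₂|.
Here n̂_z ≈ -0.415; the vertex latitude is φ_max = arccos|n̂_z| ≈ 65.5°.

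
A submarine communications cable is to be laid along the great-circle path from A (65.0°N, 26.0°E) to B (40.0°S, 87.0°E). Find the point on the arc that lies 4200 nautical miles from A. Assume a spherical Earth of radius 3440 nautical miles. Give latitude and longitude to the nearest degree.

From cos δ = sin φ₁ sin φ₂ + cos φ₁ cos φ₂ cos Δλ, the central angle is δ ≈ 2.010 rad (115.2°). The total great-circle distance is δ·R ≈ 2.010 × 3440 ≈ 6916 nmi, so the target fraction is f = 4200/6916 ≈ 0.607.
Interpolate at f ≈ 0.607 with slerp weights a = sin((1−f)δ)/sin δ ≈ 0.785, b = sin(fδ)/sin δ ≈ 1.038.
p = a·p₁ + b·p₂ ≈ (0.340, 0.940, 0.044); φ = arcsin(p_z) ≈ 2.51°, λ = atan2(p_y, p_x) ≈ 70.12°.

≈ (3°N, 70°E)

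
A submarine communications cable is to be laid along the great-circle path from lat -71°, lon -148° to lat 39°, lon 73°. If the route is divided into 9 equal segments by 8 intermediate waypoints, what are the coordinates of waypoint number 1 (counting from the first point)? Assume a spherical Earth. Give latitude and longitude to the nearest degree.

Convert each endpoint to a unit vector on the sphere (x = cos φ cos λ, y = cos φ sin λ, z = sin φ).
The central angle between the endpoints is δ = arccos(p₁·p₂) ≈ 2.475 rad (141.8°).
Interpolate at f = 1/9 with slerp weights a = sin((1−f)δ)/sin δ ≈ 1.308, b = sin(fδ)/sin δ ≈ 0.439.
p = a·p₁ + b·p₂ ≈ (-0.261, 0.101, -0.960); φ = arcsin(p_z) ≈ -73.74°, λ = atan2(p_y, p_x) ≈ 158.89°.

≈ lat -74°, lon 159°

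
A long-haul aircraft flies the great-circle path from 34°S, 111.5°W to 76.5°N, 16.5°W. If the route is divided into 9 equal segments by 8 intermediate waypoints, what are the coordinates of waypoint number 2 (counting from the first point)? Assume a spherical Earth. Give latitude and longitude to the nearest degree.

≈ 7°S, 104°W

Write both endpoints as unit vectors p₁, p₂ with components (cos φ cos λ, cos φ sin λ, sin φ).
The central angle between the endpoints is δ = arccos(p₁·p₂) ≈ 2.166 rad (124.1°).
Interpolate at f = 2/9 with slerp weights a = sin((1−f)δ)/sin δ ≈ 1.200, b = sin(fδ)/sin δ ≈ 0.559.
p = a·p₁ + b·p₂ ≈ (-0.239, -0.963, -0.127); φ = arcsin(p_z) ≈ -7.31°, λ = atan2(p_y, p_x) ≈ -103.97°.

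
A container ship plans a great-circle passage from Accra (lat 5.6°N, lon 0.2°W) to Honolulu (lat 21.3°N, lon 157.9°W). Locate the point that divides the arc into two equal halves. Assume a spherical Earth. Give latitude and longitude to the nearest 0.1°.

Write both endpoints as unit vectors p₁, p₂ with components (cos φ cos λ, cos φ sin λ, sin φ).
The central angle between the endpoints is δ = arccos(p₁·p₂) ≈ 2.536 rad (145.3°).
Interpolate at f = 1/2 with slerp weights a = sin((1−f)δ)/sin δ ≈ 1.678, b = sin(fδ)/sin δ ≈ 1.678.
p = a·p₁ + b·p₂ ≈ (0.221, -0.594, 0.773); φ = arcsin(p_z) ≈ 50.65°, λ = atan2(p_y, p_x) ≈ -69.55°.

≈ lat 50.7°N, lon 69.6°W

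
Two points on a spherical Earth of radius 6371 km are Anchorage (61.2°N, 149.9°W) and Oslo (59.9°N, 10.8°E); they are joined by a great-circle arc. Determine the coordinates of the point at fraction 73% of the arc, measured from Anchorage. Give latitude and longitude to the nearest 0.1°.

≈ (75.0°N, 0.5°W)

Convert each endpoint to a unit vector on the sphere (x = cos φ cos λ, y = cos φ sin λ, z = sin φ).
The central angle between the endpoints is δ = arccos(p₁·p₂) ≈ 1.012 rad (58.0°).
Interpolate at f = 0.73 with slerp weights a = sin((1−f)δ)/sin δ ≈ 0.318, b = sin(fδ)/sin δ ≈ 0.794.
p = a·p₁ + b·p₂ ≈ (0.259, -0.002, 0.966); φ = arcsin(p_z) ≈ 75.01°, λ = atan2(p_y, p_x) ≈ -0.50°.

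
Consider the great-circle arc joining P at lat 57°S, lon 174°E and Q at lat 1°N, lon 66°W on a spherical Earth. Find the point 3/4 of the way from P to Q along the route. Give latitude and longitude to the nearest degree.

Convert each endpoint to a unit vector on the sphere (x = cos φ cos λ, y = cos φ sin λ, z = sin φ).
The central angle between the endpoints is δ = arccos(p₁·p₂) ≈ 1.862 rad (106.7°).
Interpolate at f = 3/4 with slerp weights a = sin((1−f)δ)/sin δ ≈ 0.469, b = sin(fδ)/sin δ ≈ 1.028.
p = a·p₁ + b·p₂ ≈ (0.164, -0.912, -0.375); φ = arcsin(p_z) ≈ -22.02°, λ = atan2(p_y, p_x) ≈ -79.79°.

≈ lat 22°S, lon 80°W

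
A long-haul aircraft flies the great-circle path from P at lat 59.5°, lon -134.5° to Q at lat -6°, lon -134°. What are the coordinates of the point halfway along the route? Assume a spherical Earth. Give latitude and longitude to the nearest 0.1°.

≈ lat 26.8°, lon -134.2°

The haversine formula gives a central angle δ ≈ 1.143 rad (65.5°) between the endpoints.
Interpolate at f = 1/2 with slerp weights a = sin((1−f)δ)/sin δ ≈ 0.595, b = sin(fδ)/sin δ ≈ 0.595.
p = a·p₁ + b·p₂ ≈ (-0.622, -0.641, 0.450); φ = arcsin(p_z) ≈ 26.75°, λ = atan2(p_y, p_x) ≈ -134.17°.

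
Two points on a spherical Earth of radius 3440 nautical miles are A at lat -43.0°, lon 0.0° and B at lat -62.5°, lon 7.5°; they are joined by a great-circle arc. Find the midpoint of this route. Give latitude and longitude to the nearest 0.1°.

≈ lat -52.8°, lon 2.9°

Write both endpoints as unit vectors p₁, p₂ with components (cos φ cos λ, cos φ sin λ, sin φ).
The central angle between the endpoints is δ = arccos(p₁·p₂) ≈ 0.349 rad (20.0°).
Interpolate at f = 1/2 with slerp weights a = sin((1−f)δ)/sin δ ≈ 0.508, b = sin(fδ)/sin δ ≈ 0.508.
p = a·p₁ + b·p₂ ≈ (0.604, 0.031, -0.797); φ = arcsin(p_z) ≈ -52.81°, λ = atan2(p_y, p_x) ≈ 2.90°.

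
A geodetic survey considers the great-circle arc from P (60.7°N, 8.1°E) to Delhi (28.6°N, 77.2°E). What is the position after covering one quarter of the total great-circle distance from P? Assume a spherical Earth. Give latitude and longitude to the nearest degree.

Write both endpoints as unit vectors p₁, p₂ with components (cos φ cos λ, cos φ sin λ, sin φ).
The central angle between the endpoints is δ = arccos(p₁·p₂) ≈ 0.963 rad (55.2°).
Interpolate at f = 1/4 with slerp weights a = sin((1−f)δ)/sin δ ≈ 0.805, b = sin(fδ)/sin δ ≈ 0.290.
p = a·p₁ + b·p₂ ≈ (0.447, 0.304, 0.841); φ = arcsin(p_z) ≈ 57.29°, λ = atan2(p_y, p_x) ≈ 34.26°.

≈ (57°N, 34°E)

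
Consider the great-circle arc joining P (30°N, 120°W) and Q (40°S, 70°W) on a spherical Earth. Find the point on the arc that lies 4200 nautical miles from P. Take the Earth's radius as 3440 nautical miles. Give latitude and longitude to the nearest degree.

The haversine formula gives a central angle δ ≈ 1.466 rad (84.0°) between the endpoints. The total great-circle distance is δ·R ≈ 1.466 × 3440 ≈ 5042 nmi, so the target fraction is f = 4200/5042 ≈ 0.833.
Interpolate at f ≈ 0.833 with slerp weights a = sin((1−f)δ)/sin δ ≈ 0.244, b = sin(fδ)/sin δ ≈ 0.945.
p = a·p₁ + b·p₂ ≈ (0.142, -0.863, -0.485); φ = arcsin(p_z) ≈ -29.04°, λ = atan2(p_y, p_x) ≈ -80.65°.

≈ (29°S, 81°W)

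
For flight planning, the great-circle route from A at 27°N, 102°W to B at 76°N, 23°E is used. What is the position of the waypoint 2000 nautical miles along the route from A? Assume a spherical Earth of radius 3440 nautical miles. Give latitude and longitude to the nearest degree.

≈ 59°N, 89°W

From cos δ = sin φ₁ sin φ₂ + cos φ₁ cos φ₂ cos Δλ, the central angle is δ ≈ 1.248 rad (71.5°). The total great-circle distance is δ·R ≈ 1.248 × 3440 ≈ 4294 nmi, so the target fraction is f = 2000/4294 ≈ 0.466.
Interpolate at f ≈ 0.466 with slerp weights a = sin((1−f)δ)/sin δ ≈ 0.652, b = sin(fδ)/sin δ ≈ 0.579.
p = a·p₁ + b·p₂ ≈ (0.008, -0.514, 0.858); φ = arcsin(p_z) ≈ 59.09°, λ = atan2(p_y, p_x) ≈ -89.09°.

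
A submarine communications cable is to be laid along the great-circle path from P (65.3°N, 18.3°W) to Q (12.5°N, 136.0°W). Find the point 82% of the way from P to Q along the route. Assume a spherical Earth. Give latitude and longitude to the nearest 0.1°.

≈ (27.4°N, 129.4°W)

The haversine formula gives a central angle δ ≈ 1.564 rad (89.6°) between the endpoints.
Interpolate at f = 0.82 with slerp weights a = sin((1−f)δ)/sin δ ≈ 0.278, b = sin(fδ)/sin δ ≈ 0.959.
p = a·p₁ + b·p₂ ≈ (-0.563, -0.687, 0.460); φ = arcsin(p_z) ≈ 27.38°, λ = atan2(p_y, p_x) ≈ -129.35°.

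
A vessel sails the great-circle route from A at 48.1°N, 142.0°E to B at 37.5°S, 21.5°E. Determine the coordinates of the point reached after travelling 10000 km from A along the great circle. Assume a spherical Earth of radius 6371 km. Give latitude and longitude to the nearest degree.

The haversine formula gives a central angle δ ≈ 2.378 rad (136.2°) between the endpoints. The total great-circle distance is δ·R ≈ 2.378 × 6371 ≈ 15147 km, so the target fraction is f = 10000/15147 ≈ 0.660.
Interpolate at f ≈ 0.660 with slerp weights a = sin((1−f)δ)/sin δ ≈ 1.045, b = sin(fδ)/sin δ ≈ 1.445.
p = a·p₁ + b·p₂ ≈ (0.517, 0.850, -0.102); φ = arcsin(p_z) ≈ -5.87°, λ = atan2(p_y, p_x) ≈ 58.68°.

≈ 6°S, 59°E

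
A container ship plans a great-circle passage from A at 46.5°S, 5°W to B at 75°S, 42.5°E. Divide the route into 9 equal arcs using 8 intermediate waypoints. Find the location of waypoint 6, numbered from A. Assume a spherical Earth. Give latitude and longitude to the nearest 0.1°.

Convert each endpoint to a unit vector on the sphere (x = cos φ cos λ, y = cos φ sin λ, z = sin φ).
The central angle between the endpoints is δ = arccos(p₁·p₂) ≈ 0.608 rad (34.8°).
Interpolate at f = 6/9 with slerp weights a = sin((1−f)δ)/sin δ ≈ 0.352, b = sin(fδ)/sin δ ≈ 0.690.
p = a·p₁ + b·p₂ ≈ (0.373, 0.100, -0.922); φ = arcsin(p_z) ≈ -67.27°, λ = atan2(p_y, p_x) ≈ 14.93°.

≈ 67.3°S, 14.9°E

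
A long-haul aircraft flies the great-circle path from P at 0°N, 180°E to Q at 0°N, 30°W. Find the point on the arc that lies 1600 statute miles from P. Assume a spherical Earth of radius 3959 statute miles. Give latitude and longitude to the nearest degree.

Convert each endpoint to a unit vector on the sphere (x = cos φ cos λ, y = cos φ sin λ, z = sin φ).
The central angle between the endpoints is δ = arccos(p₁·p₂) ≈ 2.618 rad (150.0°). The total great-circle distance is δ·R ≈ 2.618 × 3959 ≈ 10365 mi, so the target fraction is f = 1600/10365 ≈ 0.154.
Interpolate at f ≈ 0.154 with slerp weights a = sin((1−f)δ)/sin δ ≈ 1.601, b = sin(fδ)/sin δ ≈ 0.786.
p = a·p₁ + b·p₂ ≈ (-0.919, -0.393, 0.000); φ = arcsin(p_z) ≈ 0.00°, λ = atan2(p_y, p_x) ≈ -156.84°.

≈ 0°N, 157°W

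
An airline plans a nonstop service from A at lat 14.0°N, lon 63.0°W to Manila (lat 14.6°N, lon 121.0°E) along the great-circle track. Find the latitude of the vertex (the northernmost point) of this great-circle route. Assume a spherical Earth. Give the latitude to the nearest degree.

The great circle lies in the plane with unit normal n̂ = (p₁ × p₂)/|p₁ × p₂|.
Here n̂_z ≈ -0.136; the vertex latitude is φ_max = arccos|n̂_z| ≈ 82.2°.

≈ 82°N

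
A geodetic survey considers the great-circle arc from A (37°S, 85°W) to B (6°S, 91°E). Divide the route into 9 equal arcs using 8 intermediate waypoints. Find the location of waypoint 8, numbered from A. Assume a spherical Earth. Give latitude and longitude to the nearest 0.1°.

≈ (21.2°S, 89.7°E)

Write both endpoints as unit vectors p₁, p₂ with components (cos φ cos λ, cos φ sin λ, sin φ).
The central angle between the endpoints is δ = arccos(p₁·p₂) ≈ 2.388 rad (136.8°).
Interpolate at f = 8/9 with slerp weights a = sin((1−f)δ)/sin δ ≈ 0.383, b = sin(fδ)/sin δ ≈ 1.245.
p = a·p₁ + b·p₂ ≈ (0.005, 0.933, -0.361); φ = arcsin(p_z) ≈ -21.15°, λ = atan2(p_y, p_x) ≈ 89.69°.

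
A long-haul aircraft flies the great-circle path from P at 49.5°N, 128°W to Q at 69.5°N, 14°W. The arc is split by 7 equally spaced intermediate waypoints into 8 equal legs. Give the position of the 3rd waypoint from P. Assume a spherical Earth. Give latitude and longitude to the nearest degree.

From cos δ = sin φ₁ sin φ₂ + cos φ₁ cos φ₂ cos Δλ, the central angle is δ ≈ 0.902 rad (51.7°).
Interpolate at f = 3/8 with slerp weights a = sin((1−f)δ)/sin δ ≈ 0.681, b = sin(fδ)/sin δ ≈ 0.423.
p = a·p₁ + b·p₂ ≈ (-0.129, -0.384, 0.914); φ = arcsin(p_z) ≈ 66.09°, λ = atan2(p_y, p_x) ≈ -108.50°.

≈ 66°N, 108°W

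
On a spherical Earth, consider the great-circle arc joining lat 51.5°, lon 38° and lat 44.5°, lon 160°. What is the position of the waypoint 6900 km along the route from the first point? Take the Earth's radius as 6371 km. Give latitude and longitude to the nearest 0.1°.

Convert each endpoint to a unit vector on the sphere (x = cos φ cos λ, y = cos φ sin λ, z = sin φ).
The central angle between the endpoints is δ = arccos(p₁·p₂) ≈ 1.252 rad (71.7°). The total great-circle distance is δ·R ≈ 1.252 × 6371 ≈ 7978 km, so the target fraction is f = 6900/7978 ≈ 0.865.
Interpolate at f ≈ 0.865 with slerp weights a = sin((1−f)δ)/sin δ ≈ 0.177, b = sin(fδ)/sin δ ≈ 0.930.
p = a·p₁ + b·p₂ ≈ (-0.536, 0.295, 0.791); φ = arcsin(p_z) ≈ 52.25°, λ = atan2(p_y, p_x) ≈ 151.21°.

≈ lat 52.3°, lon 151.2°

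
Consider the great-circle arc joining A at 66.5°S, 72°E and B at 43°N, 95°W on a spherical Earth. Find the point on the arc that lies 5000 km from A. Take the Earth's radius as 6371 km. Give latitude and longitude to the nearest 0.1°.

The haversine formula gives a central angle δ ≈ 2.713 rad (155.4°) between the endpoints. The total great-circle distance is δ·R ≈ 2.713 × 6371 ≈ 17285 km, so the target fraction is f = 5000/17285 ≈ 0.289.
Interpolate at f ≈ 0.289 with slerp weights a = sin((1−f)δ)/sin δ ≈ 2.255, b = sin(fδ)/sin δ ≈ 1.701.
p = a·p₁ + b·p₂ ≈ (0.169, -0.384, -0.908); φ = arcsin(p_z) ≈ -65.18°, λ = atan2(p_y, p_x) ≈ -66.20°.

≈ 65.2°S, 66.2°W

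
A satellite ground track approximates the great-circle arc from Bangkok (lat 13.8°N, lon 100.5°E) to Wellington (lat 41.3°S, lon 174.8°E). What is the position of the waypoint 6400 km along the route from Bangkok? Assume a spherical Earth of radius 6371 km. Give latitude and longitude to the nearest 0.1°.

≈ lat 25.9°S, lon 143.3°E

Write both endpoints as unit vectors p₁, p₂ with components (cos φ cos λ, cos φ sin λ, sin φ).
The central angle between the endpoints is δ = arccos(p₁·p₂) ≈ 1.531 rad (87.7°). The total great-circle distance is δ·R ≈ 1.531 × 6371 ≈ 9753 km, so the target fraction is f = 6400/9753 ≈ 0.656.
Interpolate at f ≈ 0.656 with slerp weights a = sin((1−f)δ)/sin δ ≈ 0.503, b = sin(fδ)/sin δ ≈ 0.845.
p = a·p₁ + b·p₂ ≈ (-0.721, 0.538, -0.438); φ = arcsin(p_z) ≈ -25.95°, λ = atan2(p_y, p_x) ≈ 143.29°.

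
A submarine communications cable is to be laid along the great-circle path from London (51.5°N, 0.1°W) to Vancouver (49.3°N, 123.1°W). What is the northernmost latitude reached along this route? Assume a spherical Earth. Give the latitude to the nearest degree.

The great circle lies in the plane with unit normal n̂ = (p₁ × p₂)/|p₁ × p₂|.
Here n̂_z ≈ -0.367; the vertex latitude is φ_max = arccos|n̂_z| ≈ 68.5°.
Check via Clairaut: cos φ_max = |cos φ₁| · sin C = cos(51.5°)·sin(36.1°) ≈ 0.367, again giving ≈ 68.5°.

≈ 68°N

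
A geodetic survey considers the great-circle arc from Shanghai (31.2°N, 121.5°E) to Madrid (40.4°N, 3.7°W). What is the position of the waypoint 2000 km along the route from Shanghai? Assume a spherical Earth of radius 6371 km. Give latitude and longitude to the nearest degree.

Write both endpoints as unit vectors p₁, p₂ with components (cos φ cos λ, cos φ sin λ, sin φ).
The central angle between the endpoints is δ = arccos(p₁·p₂) ≈ 1.611 rad (92.3°). The total great-circle distance is δ·R ≈ 1.611 × 6371 ≈ 10261 km, so the target fraction is f = 2000/10261 ≈ 0.195.
Interpolate at f ≈ 0.195 with slerp weights a = sin((1−f)δ)/sin δ ≈ 0.963, b = sin(fδ)/sin δ ≈ 0.309.
p = a·p₁ + b·p₂ ≈ (-0.196, 0.687, 0.699); φ = arcsin(p_z) ≈ 44.38°, λ = atan2(p_y, p_x) ≈ 105.89°.

≈ (44°N, 106°E)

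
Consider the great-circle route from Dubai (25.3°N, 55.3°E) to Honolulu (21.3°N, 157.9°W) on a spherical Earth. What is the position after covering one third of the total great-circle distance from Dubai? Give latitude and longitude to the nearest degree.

The haversine formula gives a central angle δ ≈ 2.153 rad (123.3°) between the endpoints.
Interpolate at f = 1/3 with slerp weights a = sin((1−f)δ)/sin δ ≈ 1.186, b = sin(fδ)/sin δ ≈ 0.787.
p = a·p₁ + b·p₂ ≈ (-0.069, 0.606, 0.793); φ = arcsin(p_z) ≈ 52.44°, λ = atan2(p_y, p_x) ≈ 96.50°.

≈ 52°N, 97°E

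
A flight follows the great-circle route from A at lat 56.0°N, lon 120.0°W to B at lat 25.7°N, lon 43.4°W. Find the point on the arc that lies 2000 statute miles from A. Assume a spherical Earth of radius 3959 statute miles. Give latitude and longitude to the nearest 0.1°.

≈ lat 48.3°N, lon 73.5°W

Convert each endpoint to a unit vector on the sphere (x = cos φ cos λ, y = cos φ sin λ, z = sin φ).
The central angle between the endpoints is δ = arccos(p₁·p₂) ≈ 1.074 rad (61.6°). The total great-circle distance is δ·R ≈ 1.074 × 3959 ≈ 4253 mi, so the target fraction is f = 2000/4253 ≈ 0.470.
Interpolate at f ≈ 0.470 with slerp weights a = sin((1−f)δ)/sin δ ≈ 0.613, b = sin(fδ)/sin δ ≈ 0.550.
p = a·p₁ + b·p₂ ≈ (0.189, -0.638, 0.747); φ = arcsin(p_z) ≈ 48.32°, λ = atan2(p_y, p_x) ≈ -73.49°.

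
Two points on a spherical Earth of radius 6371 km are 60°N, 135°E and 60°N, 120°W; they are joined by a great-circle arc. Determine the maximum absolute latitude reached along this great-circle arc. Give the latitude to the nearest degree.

The great circle lies in the plane with unit normal n̂ = (p₁ × p₂)/|p₁ × p₂|.
Here n̂_z ≈ +0.332; the vertex latitude is φ_max = arccos|n̂_z| ≈ 70.6°.
Check via Clairaut: cos φ_max = |cos φ₁| · sin C = cos(60.0°)·sin(41.5°) ≈ 0.332, again giving ≈ 70.6°.

≈ 71°N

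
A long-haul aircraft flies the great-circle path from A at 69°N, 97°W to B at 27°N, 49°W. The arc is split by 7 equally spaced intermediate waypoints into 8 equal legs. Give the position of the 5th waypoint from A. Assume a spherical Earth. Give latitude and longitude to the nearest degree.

Write both endpoints as unit vectors p₁, p₂ with components (cos φ cos λ, cos φ sin λ, sin φ).
The central angle between the endpoints is δ = arccos(p₁·p₂) ≈ 0.880 rad (50.4°).
Interpolate at f = 5/8 with slerp weights a = sin((1−f)δ)/sin δ ≈ 0.420, b = sin(fδ)/sin δ ≈ 0.678.
p = a·p₁ + b·p₂ ≈ (0.378, -0.606, 0.700); φ = arcsin(p_z) ≈ 44.45°, λ = atan2(p_y, p_x) ≈ -58.02°.

≈ 44°N, 58°W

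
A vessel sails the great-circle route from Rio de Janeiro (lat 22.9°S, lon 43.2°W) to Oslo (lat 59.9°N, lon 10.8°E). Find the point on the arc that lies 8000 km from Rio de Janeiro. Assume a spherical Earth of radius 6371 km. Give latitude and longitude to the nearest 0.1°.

Convert each endpoint to a unit vector on the sphere (x = cos φ cos λ, y = cos φ sin λ, z = sin φ).
The central angle between the endpoints is δ = arccos(p₁·p₂) ≈ 1.636 rad (93.7°). The total great-circle distance is δ·R ≈ 1.636 × 6371 ≈ 10423 km, so the target fraction is f = 8000/10423 ≈ 0.768.
Interpolate at f ≈ 0.768 with slerp weights a = sin((1−f)δ)/sin δ ≈ 0.372, b = sin(fδ)/sin δ ≈ 0.953.
p = a·p₁ + b·p₂ ≈ (0.719, -0.145, 0.680); φ = arcsin(p_z) ≈ 42.81°, λ = atan2(p_y, p_x) ≈ -11.40°.

≈ lat 42.8°N, lon 11.4°W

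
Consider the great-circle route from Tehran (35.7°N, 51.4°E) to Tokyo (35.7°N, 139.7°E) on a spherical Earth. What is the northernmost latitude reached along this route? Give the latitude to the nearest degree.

≈ 45°N

The great circle lies in the plane with unit normal n̂ = (p₁ × p₂)/|p₁ × p₂|.
Here n̂_z ≈ +0.707; the vertex latitude is φ_max = arccos|n̂_z| ≈ 45.0°.
Check via Clairaut: cos φ_max = |cos φ₁| · sin C = cos(35.7°)·sin(60.5°) ≈ 0.707, again giving ≈ 45.0°.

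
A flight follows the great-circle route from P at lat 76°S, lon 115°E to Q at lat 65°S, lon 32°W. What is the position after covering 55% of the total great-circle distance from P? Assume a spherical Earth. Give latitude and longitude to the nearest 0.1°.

The haversine formula gives a central angle δ ≈ 0.654 rad (37.5°) between the endpoints.
Interpolate at f = 0.55 with slerp weights a = sin((1−f)δ)/sin δ ≈ 0.477, b = sin(fδ)/sin δ ≈ 0.579.
p = a·p₁ + b·p₂ ≈ (0.159, -0.025, -0.987); φ = arcsin(p_z) ≈ -80.76°, λ = atan2(p_y, p_x) ≈ -8.97°.

≈ lat 80.8°S, lon 9.0°W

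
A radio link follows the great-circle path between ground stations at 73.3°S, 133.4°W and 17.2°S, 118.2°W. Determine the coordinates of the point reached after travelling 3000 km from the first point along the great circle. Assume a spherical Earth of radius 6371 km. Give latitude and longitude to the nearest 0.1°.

≈ 46.8°S, 121.9°W

Write both endpoints as unit vectors p₁, p₂ with components (cos φ cos λ, cos φ sin λ, sin φ).
The central angle between the endpoints is δ = arccos(p₁·p₂) ≈ 0.991 rad (56.8°). The total great-circle distance is δ·R ≈ 0.991 × 6371 ≈ 6311 km, so the target fraction is f = 3000/6311 ≈ 0.475.
Interpolate at f ≈ 0.475 with slerp weights a = sin((1−f)δ)/sin δ ≈ 0.594, b = sin(fδ)/sin δ ≈ 0.542.
p = a·p₁ + b·p₂ ≈ (-0.362, -0.581, -0.729); φ = arcsin(p_z) ≈ -46.82°, λ = atan2(p_y, p_x) ≈ -121.95°.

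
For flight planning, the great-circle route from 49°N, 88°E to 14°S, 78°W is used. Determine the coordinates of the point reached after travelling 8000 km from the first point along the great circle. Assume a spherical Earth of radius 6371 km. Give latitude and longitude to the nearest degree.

≈ 54°N, 53°W

The haversine formula gives a central angle δ ≈ 2.498 rad (143.2°) between the endpoints. The total great-circle distance is δ·R ≈ 2.498 × 6371 ≈ 15918 km, so the target fraction is f = 8000/15918 ≈ 0.503.
Interpolate at f ≈ 0.503 with slerp weights a = sin((1−f)δ)/sin δ ≈ 1.579, b = sin(fδ)/sin δ ≈ 1.585.
p = a·p₁ + b·p₂ ≈ (0.356, -0.470, 0.808); φ = arcsin(p_z) ≈ 53.89°, λ = atan2(p_y, p_x) ≈ -52.84°.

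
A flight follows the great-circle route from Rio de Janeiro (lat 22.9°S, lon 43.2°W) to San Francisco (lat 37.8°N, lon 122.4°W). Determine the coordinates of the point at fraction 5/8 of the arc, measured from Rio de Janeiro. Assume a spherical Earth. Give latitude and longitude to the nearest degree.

Write both endpoints as unit vectors p₁, p₂ with components (cos φ cos λ, cos φ sin λ, sin φ).
The central angle between the endpoints is δ = arccos(p₁·p₂) ≈ 1.673 rad (95.9°).
Interpolate at f = 5/8 with slerp weights a = sin((1−f)δ)/sin δ ≈ 0.590, b = sin(fδ)/sin δ ≈ 0.870.
p = a·p₁ + b·p₂ ≈ (0.028, -0.952, 0.303); φ = arcsin(p_z) ≈ 17.67°, λ = atan2(p_y, p_x) ≈ -88.32°.

≈ lat 18°N, lon 88°W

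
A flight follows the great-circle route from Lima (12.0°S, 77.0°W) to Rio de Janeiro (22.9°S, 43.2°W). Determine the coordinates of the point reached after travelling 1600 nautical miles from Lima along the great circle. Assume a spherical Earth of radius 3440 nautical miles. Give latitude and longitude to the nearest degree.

Convert each endpoint to a unit vector on the sphere (x = cos φ cos λ, y = cos φ sin λ, z = sin φ).
The central angle between the endpoints is δ = arccos(p₁·p₂) ≈ 0.592 rad (33.9°). The total great-circle distance is δ·R ≈ 0.592 × 3440 ≈ 2037 nmi, so the target fraction is f = 1600/2037 ≈ 0.785.
Interpolate at f ≈ 0.785 with slerp weights a = sin((1−f)δ)/sin δ ≈ 0.227, b = sin(fδ)/sin δ ≈ 0.803.
p = a·p₁ + b·p₂ ≈ (0.590, -0.723, -0.360); φ = arcsin(p_z) ≈ -21.09°, λ = atan2(p_y, p_x) ≈ -50.81°.

≈ 21°S, 51°W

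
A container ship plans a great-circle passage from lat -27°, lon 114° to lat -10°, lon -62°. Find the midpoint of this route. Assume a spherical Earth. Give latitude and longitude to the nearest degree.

The haversine formula gives a central angle δ ≈ 2.492 rad (142.8°) between the endpoints.
Interpolate at f = 1/2 with slerp weights a = sin((1−f)δ)/sin δ ≈ 1.567, b = sin(fδ)/sin δ ≈ 1.567.
p = a·p₁ + b·p₂ ≈ (0.157, -0.087, -0.984); φ = arcsin(p_z) ≈ -79.68°, λ = atan2(p_y, p_x) ≈ -29.07°.

≈ lat -80°, lon -29°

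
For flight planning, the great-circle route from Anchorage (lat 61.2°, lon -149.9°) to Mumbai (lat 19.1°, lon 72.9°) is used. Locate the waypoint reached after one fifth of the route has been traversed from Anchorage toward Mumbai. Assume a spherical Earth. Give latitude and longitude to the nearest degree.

From cos δ = sin φ₁ sin φ₂ + cos φ₁ cos φ₂ cos Δλ, the central angle is δ ≈ 1.618 rad (92.7°).
Interpolate at f = 1/5 with slerp weights a = sin((1−f)δ)/sin δ ≈ 0.963, b = sin(fδ)/sin δ ≈ 0.318.
p = a·p₁ + b·p₂ ≈ (-0.313, 0.055, 0.948); φ = arcsin(p_z) ≈ 71.47°, λ = atan2(p_y, p_x) ≈ 170.06°.

≈ lat 71°, lon 170°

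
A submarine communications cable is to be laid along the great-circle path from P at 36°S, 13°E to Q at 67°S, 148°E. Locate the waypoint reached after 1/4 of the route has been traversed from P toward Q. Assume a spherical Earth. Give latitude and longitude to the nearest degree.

Write both endpoints as unit vectors p₁, p₂ with components (cos φ cos λ, cos φ sin λ, sin φ).
The central angle between the endpoints is δ = arccos(p₁·p₂) ≈ 1.248 rad (71.5°).
Interpolate at f = 1/4 with slerp weights a = sin((1−f)δ)/sin δ ≈ 0.849, b = sin(fδ)/sin δ ≈ 0.324.
p = a·p₁ + b·p₂ ≈ (0.562, 0.222, -0.797); φ = arcsin(p_z) ≈ -52.84°, λ = atan2(p_y, p_x) ≈ 21.51°.

≈ 53°S, 22°E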